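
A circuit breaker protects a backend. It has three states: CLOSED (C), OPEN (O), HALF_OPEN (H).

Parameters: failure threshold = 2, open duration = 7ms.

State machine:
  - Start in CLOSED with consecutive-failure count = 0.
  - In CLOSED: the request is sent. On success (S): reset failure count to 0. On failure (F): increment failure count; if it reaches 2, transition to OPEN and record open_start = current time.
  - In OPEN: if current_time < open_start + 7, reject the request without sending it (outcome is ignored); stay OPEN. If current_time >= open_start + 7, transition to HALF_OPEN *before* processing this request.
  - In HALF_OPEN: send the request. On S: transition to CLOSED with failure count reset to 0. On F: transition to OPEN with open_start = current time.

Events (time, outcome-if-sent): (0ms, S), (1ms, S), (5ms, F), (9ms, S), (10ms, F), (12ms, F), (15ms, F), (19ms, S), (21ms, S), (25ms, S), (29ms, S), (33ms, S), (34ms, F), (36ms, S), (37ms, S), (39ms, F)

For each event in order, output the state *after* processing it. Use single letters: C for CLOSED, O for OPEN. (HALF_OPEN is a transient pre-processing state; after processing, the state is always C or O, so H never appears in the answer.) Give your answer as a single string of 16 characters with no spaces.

Answer: CCCCCOOCCCCCCCCC

Derivation:
State after each event:
  event#1 t=0ms outcome=S: state=CLOSED
  event#2 t=1ms outcome=S: state=CLOSED
  event#3 t=5ms outcome=F: state=CLOSED
  event#4 t=9ms outcome=S: state=CLOSED
  event#5 t=10ms outcome=F: state=CLOSED
  event#6 t=12ms outcome=F: state=OPEN
  event#7 t=15ms outcome=F: state=OPEN
  event#8 t=19ms outcome=S: state=CLOSED
  event#9 t=21ms outcome=S: state=CLOSED
  event#10 t=25ms outcome=S: state=CLOSED
  event#11 t=29ms outcome=S: state=CLOSED
  event#12 t=33ms outcome=S: state=CLOSED
  event#13 t=34ms outcome=F: state=CLOSED
  event#14 t=36ms outcome=S: state=CLOSED
  event#15 t=37ms outcome=S: state=CLOSED
  event#16 t=39ms outcome=F: state=CLOSED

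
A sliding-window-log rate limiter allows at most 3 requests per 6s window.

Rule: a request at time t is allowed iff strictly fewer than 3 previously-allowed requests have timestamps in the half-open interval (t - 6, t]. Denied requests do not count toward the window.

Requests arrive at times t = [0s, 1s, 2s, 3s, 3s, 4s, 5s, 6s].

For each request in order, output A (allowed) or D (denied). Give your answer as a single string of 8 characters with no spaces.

Answer: AAADDDDA

Derivation:
Tracking allowed requests in the window:
  req#1 t=0s: ALLOW
  req#2 t=1s: ALLOW
  req#3 t=2s: ALLOW
  req#4 t=3s: DENY
  req#5 t=3s: DENY
  req#6 t=4s: DENY
  req#7 t=5s: DENY
  req#8 t=6s: ALLOW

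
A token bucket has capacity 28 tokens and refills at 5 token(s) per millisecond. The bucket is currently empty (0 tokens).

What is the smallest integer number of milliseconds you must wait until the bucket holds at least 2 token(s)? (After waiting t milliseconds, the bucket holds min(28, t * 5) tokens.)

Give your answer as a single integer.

Answer: 1

Derivation:
Need t * 5 >= 2, so t >= 2/5.
Smallest integer t = ceil(2/5) = 1.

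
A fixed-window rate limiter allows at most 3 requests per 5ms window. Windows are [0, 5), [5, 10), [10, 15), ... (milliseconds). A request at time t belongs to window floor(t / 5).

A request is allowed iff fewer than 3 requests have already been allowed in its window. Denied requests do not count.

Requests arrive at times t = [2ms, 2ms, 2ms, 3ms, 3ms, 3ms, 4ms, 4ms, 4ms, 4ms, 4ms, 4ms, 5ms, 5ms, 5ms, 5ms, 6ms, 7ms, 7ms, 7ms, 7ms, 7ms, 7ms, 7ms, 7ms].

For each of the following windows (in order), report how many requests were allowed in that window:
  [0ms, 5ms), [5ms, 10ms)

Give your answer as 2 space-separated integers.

Answer: 3 3

Derivation:
Processing requests:
  req#1 t=2ms (window 0): ALLOW
  req#2 t=2ms (window 0): ALLOW
  req#3 t=2ms (window 0): ALLOW
  req#4 t=3ms (window 0): DENY
  req#5 t=3ms (window 0): DENY
  req#6 t=3ms (window 0): DENY
  req#7 t=4ms (window 0): DENY
  req#8 t=4ms (window 0): DENY
  req#9 t=4ms (window 0): DENY
  req#10 t=4ms (window 0): DENY
  req#11 t=4ms (window 0): DENY
  req#12 t=4ms (window 0): DENY
  req#13 t=5ms (window 1): ALLOW
  req#14 t=5ms (window 1): ALLOW
  req#15 t=5ms (window 1): ALLOW
  req#16 t=5ms (window 1): DENY
  req#17 t=6ms (window 1): DENY
  req#18 t=7ms (window 1): DENY
  req#19 t=7ms (window 1): DENY
  req#20 t=7ms (window 1): DENY
  req#21 t=7ms (window 1): DENY
  req#22 t=7ms (window 1): DENY
  req#23 t=7ms (window 1): DENY
  req#24 t=7ms (window 1): DENY
  req#25 t=7ms (window 1): DENY

Allowed counts by window: 3 3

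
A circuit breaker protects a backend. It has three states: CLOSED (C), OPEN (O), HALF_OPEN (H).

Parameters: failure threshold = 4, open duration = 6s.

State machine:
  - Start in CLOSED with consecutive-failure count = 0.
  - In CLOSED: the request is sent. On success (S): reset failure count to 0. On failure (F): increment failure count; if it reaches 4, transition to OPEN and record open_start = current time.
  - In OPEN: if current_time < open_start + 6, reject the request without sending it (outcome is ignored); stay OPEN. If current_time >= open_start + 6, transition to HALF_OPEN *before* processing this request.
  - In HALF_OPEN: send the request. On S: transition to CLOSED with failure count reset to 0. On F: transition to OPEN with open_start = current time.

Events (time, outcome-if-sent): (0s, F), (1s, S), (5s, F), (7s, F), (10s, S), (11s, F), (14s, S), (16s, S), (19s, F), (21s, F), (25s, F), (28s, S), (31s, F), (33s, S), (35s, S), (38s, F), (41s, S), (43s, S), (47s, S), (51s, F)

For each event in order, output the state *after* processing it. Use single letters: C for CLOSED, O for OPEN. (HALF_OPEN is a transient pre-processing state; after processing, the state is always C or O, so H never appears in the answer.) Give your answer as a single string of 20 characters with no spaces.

Answer: CCCCCCCCCCCCCCCCCCCC

Derivation:
State after each event:
  event#1 t=0s outcome=F: state=CLOSED
  event#2 t=1s outcome=S: state=CLOSED
  event#3 t=5s outcome=F: state=CLOSED
  event#4 t=7s outcome=F: state=CLOSED
  event#5 t=10s outcome=S: state=CLOSED
  event#6 t=11s outcome=F: state=CLOSED
  event#7 t=14s outcome=S: state=CLOSED
  event#8 t=16s outcome=S: state=CLOSED
  event#9 t=19s outcome=F: state=CLOSED
  event#10 t=21s outcome=F: state=CLOSED
  event#11 t=25s outcome=F: state=CLOSED
  event#12 t=28s outcome=S: state=CLOSED
  event#13 t=31s outcome=F: state=CLOSED
  event#14 t=33s outcome=S: state=CLOSED
  event#15 t=35s outcome=S: state=CLOSED
  event#16 t=38s outcome=F: state=CLOSED
  event#17 t=41s outcome=S: state=CLOSED
  event#18 t=43s outcome=S: state=CLOSED
  event#19 t=47s outcome=S: state=CLOSED
  event#20 t=51s outcome=F: state=CLOSED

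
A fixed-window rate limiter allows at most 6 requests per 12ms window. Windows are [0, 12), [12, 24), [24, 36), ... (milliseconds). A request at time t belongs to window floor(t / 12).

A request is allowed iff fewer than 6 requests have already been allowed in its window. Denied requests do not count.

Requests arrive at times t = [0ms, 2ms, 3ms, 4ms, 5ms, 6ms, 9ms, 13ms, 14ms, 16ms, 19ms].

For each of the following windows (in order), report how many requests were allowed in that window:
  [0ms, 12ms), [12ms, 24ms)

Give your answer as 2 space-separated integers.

Answer: 6 4

Derivation:
Processing requests:
  req#1 t=0ms (window 0): ALLOW
  req#2 t=2ms (window 0): ALLOW
  req#3 t=3ms (window 0): ALLOW
  req#4 t=4ms (window 0): ALLOW
  req#5 t=5ms (window 0): ALLOW
  req#6 t=6ms (window 0): ALLOW
  req#7 t=9ms (window 0): DENY
  req#8 t=13ms (window 1): ALLOW
  req#9 t=14ms (window 1): ALLOW
  req#10 t=16ms (window 1): ALLOW
  req#11 t=19ms (window 1): ALLOW

Allowed counts by window: 6 4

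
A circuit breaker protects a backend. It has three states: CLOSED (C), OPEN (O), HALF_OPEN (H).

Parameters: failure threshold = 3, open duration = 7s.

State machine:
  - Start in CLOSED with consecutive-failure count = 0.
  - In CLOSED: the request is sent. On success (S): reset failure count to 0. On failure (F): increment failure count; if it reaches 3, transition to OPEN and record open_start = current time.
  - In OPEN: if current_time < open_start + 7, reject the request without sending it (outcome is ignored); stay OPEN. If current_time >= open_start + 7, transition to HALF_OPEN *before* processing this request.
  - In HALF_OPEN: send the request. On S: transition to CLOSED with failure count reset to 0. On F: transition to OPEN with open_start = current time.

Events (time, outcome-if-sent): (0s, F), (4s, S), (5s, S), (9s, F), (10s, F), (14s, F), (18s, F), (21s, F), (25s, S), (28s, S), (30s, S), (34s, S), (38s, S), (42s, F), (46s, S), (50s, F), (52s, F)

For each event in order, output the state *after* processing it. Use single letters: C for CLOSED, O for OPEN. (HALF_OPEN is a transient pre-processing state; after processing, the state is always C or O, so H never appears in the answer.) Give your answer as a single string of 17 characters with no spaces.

State after each event:
  event#1 t=0s outcome=F: state=CLOSED
  event#2 t=4s outcome=S: state=CLOSED
  event#3 t=5s outcome=S: state=CLOSED
  event#4 t=9s outcome=F: state=CLOSED
  event#5 t=10s outcome=F: state=CLOSED
  event#6 t=14s outcome=F: state=OPEN
  event#7 t=18s outcome=F: state=OPEN
  event#8 t=21s outcome=F: state=OPEN
  event#9 t=25s outcome=S: state=OPEN
  event#10 t=28s outcome=S: state=CLOSED
  event#11 t=30s outcome=S: state=CLOSED
  event#12 t=34s outcome=S: state=CLOSED
  event#13 t=38s outcome=S: state=CLOSED
  event#14 t=42s outcome=F: state=CLOSED
  event#15 t=46s outcome=S: state=CLOSED
  event#16 t=50s outcome=F: state=CLOSED
  event#17 t=52s outcome=F: state=CLOSED

Answer: CCCCCOOOOCCCCCCCC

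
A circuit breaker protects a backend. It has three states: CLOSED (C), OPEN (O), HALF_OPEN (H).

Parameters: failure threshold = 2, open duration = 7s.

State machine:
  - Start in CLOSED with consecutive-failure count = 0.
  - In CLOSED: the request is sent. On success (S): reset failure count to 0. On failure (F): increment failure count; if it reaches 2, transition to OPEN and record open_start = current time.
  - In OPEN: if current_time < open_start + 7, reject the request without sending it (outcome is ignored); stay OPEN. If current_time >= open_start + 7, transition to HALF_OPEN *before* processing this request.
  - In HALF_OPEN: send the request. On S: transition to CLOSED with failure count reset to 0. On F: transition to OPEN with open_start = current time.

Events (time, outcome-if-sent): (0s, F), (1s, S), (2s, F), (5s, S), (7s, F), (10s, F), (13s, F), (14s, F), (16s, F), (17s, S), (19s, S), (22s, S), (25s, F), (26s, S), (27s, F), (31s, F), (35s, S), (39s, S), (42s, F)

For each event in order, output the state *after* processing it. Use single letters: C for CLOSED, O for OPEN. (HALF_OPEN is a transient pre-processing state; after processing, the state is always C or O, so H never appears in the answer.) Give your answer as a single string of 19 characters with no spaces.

Answer: CCCCCOOOOCCCCCCOOCC

Derivation:
State after each event:
  event#1 t=0s outcome=F: state=CLOSED
  event#2 t=1s outcome=S: state=CLOSED
  event#3 t=2s outcome=F: state=CLOSED
  event#4 t=5s outcome=S: state=CLOSED
  event#5 t=7s outcome=F: state=CLOSED
  event#6 t=10s outcome=F: state=OPEN
  event#7 t=13s outcome=F: state=OPEN
  event#8 t=14s outcome=F: state=OPEN
  event#9 t=16s outcome=F: state=OPEN
  event#10 t=17s outcome=S: state=CLOSED
  event#11 t=19s outcome=S: state=CLOSED
  event#12 t=22s outcome=S: state=CLOSED
  event#13 t=25s outcome=F: state=CLOSED
  event#14 t=26s outcome=S: state=CLOSED
  event#15 t=27s outcome=F: state=CLOSED
  event#16 t=31s outcome=F: state=OPEN
  event#17 t=35s outcome=S: state=OPEN
  event#18 t=39s outcome=S: state=CLOSED
  event#19 t=42s outcome=F: state=CLOSED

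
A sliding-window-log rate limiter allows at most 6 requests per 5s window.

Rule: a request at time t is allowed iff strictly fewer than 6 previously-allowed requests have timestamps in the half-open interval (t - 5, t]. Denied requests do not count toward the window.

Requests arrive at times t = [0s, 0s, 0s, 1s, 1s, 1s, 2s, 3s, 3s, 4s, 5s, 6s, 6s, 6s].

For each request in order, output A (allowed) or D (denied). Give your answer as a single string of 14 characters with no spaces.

Tracking allowed requests in the window:
  req#1 t=0s: ALLOW
  req#2 t=0s: ALLOW
  req#3 t=0s: ALLOW
  req#4 t=1s: ALLOW
  req#5 t=1s: ALLOW
  req#6 t=1s: ALLOW
  req#7 t=2s: DENY
  req#8 t=3s: DENY
  req#9 t=3s: DENY
  req#10 t=4s: DENY
  req#11 t=5s: ALLOW
  req#12 t=6s: ALLOW
  req#13 t=6s: ALLOW
  req#14 t=6s: ALLOW

Answer: AAAAAADDDDAAAA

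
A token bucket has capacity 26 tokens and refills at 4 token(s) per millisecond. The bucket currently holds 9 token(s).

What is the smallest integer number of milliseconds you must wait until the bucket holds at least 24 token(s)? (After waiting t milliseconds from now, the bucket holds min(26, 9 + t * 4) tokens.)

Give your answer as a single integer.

Answer: 4

Derivation:
Need 9 + t * 4 >= 24, so t >= 15/4.
Smallest integer t = ceil(15/4) = 4.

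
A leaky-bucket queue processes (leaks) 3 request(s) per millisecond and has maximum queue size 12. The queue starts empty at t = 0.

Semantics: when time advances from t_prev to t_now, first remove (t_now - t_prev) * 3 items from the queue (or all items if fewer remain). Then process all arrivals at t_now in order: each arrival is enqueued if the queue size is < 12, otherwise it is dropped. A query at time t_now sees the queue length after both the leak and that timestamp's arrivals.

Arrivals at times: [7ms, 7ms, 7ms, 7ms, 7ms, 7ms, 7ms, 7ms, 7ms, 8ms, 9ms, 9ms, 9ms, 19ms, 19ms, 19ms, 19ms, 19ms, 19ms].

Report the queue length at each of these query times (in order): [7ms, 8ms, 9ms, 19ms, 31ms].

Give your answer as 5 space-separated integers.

Answer: 9 7 7 6 0

Derivation:
Queue lengths at query times:
  query t=7ms: backlog = 9
  query t=8ms: backlog = 7
  query t=9ms: backlog = 7
  query t=19ms: backlog = 6
  query t=31ms: backlog = 0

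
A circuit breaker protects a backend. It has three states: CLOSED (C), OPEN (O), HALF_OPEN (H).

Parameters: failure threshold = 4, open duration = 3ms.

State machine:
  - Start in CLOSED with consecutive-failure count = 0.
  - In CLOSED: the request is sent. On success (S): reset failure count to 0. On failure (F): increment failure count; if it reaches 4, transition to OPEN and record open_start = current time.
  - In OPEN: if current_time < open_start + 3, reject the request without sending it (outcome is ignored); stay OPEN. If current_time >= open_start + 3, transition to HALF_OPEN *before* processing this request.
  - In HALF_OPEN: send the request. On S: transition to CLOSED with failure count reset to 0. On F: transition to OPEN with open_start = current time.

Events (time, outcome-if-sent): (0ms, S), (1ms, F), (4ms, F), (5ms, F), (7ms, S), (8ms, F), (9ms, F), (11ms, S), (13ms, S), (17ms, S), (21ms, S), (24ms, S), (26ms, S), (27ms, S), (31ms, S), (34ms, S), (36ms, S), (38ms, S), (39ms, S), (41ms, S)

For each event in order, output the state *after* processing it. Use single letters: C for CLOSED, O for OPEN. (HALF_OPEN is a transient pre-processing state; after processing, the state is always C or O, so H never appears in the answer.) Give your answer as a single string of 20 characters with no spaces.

State after each event:
  event#1 t=0ms outcome=S: state=CLOSED
  event#2 t=1ms outcome=F: state=CLOSED
  event#3 t=4ms outcome=F: state=CLOSED
  event#4 t=5ms outcome=F: state=CLOSED
  event#5 t=7ms outcome=S: state=CLOSED
  event#6 t=8ms outcome=F: state=CLOSED
  event#7 t=9ms outcome=F: state=CLOSED
  event#8 t=11ms outcome=S: state=CLOSED
  event#9 t=13ms outcome=S: state=CLOSED
  event#10 t=17ms outcome=S: state=CLOSED
  event#11 t=21ms outcome=S: state=CLOSED
  event#12 t=24ms outcome=S: state=CLOSED
  event#13 t=26ms outcome=S: state=CLOSED
  event#14 t=27ms outcome=S: state=CLOSED
  event#15 t=31ms outcome=S: state=CLOSED
  event#16 t=34ms outcome=S: state=CLOSED
  event#17 t=36ms outcome=S: state=CLOSED
  event#18 t=38ms outcome=S: state=CLOSED
  event#19 t=39ms outcome=S: state=CLOSED
  event#20 t=41ms outcome=S: state=CLOSED

Answer: CCCCCCCCCCCCCCCCCCCC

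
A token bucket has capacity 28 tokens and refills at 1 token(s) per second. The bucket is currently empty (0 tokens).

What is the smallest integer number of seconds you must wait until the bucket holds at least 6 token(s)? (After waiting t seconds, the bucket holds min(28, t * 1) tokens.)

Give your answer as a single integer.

Need t * 1 >= 6, so t >= 6/1.
Smallest integer t = ceil(6/1) = 6.

Answer: 6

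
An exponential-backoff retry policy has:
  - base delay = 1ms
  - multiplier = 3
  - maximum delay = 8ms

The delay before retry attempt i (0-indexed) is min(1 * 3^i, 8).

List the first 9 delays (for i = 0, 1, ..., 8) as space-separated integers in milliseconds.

Answer: 1 3 8 8 8 8 8 8 8

Derivation:
Computing each delay:
  i=0: min(1*3^0, 8) = 1
  i=1: min(1*3^1, 8) = 3
  i=2: min(1*3^2, 8) = 8
  i=3: min(1*3^3, 8) = 8
  i=4: min(1*3^4, 8) = 8
  i=5: min(1*3^5, 8) = 8
  i=6: min(1*3^6, 8) = 8
  i=7: min(1*3^7, 8) = 8
  i=8: min(1*3^8, 8) = 8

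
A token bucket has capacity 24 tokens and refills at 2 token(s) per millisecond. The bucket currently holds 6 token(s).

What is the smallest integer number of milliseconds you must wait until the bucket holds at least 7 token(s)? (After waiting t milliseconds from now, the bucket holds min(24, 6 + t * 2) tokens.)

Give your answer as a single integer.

Need 6 + t * 2 >= 7, so t >= 1/2.
Smallest integer t = ceil(1/2) = 1.

Answer: 1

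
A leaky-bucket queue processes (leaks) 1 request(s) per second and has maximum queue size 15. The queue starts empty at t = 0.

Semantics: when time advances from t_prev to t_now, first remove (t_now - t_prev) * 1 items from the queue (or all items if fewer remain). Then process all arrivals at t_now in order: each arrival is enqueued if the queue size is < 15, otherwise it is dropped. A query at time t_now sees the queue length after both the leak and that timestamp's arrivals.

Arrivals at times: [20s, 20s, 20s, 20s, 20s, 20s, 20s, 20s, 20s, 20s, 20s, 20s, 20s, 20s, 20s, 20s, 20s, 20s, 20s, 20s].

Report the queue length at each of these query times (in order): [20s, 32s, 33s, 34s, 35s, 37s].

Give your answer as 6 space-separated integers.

Queue lengths at query times:
  query t=20s: backlog = 15
  query t=32s: backlog = 3
  query t=33s: backlog = 2
  query t=34s: backlog = 1
  query t=35s: backlog = 0
  query t=37s: backlog = 0

Answer: 15 3 2 1 0 0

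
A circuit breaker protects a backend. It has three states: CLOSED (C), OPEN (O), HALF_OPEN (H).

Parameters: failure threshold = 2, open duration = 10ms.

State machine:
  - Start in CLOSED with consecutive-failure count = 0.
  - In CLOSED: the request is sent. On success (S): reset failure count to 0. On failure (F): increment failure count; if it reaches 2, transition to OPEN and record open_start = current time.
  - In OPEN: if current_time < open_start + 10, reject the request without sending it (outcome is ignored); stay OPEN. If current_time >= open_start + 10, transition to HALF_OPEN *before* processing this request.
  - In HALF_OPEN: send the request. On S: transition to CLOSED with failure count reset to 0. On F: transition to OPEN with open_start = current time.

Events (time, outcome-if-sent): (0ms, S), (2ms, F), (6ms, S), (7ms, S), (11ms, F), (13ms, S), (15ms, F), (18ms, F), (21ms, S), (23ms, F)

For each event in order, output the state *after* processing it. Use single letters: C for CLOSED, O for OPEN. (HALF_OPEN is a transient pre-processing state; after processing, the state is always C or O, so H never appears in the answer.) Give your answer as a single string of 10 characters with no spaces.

Answer: CCCCCCCOOO

Derivation:
State after each event:
  event#1 t=0ms outcome=S: state=CLOSED
  event#2 t=2ms outcome=F: state=CLOSED
  event#3 t=6ms outcome=S: state=CLOSED
  event#4 t=7ms outcome=S: state=CLOSED
  event#5 t=11ms outcome=F: state=CLOSED
  event#6 t=13ms outcome=S: state=CLOSED
  event#7 t=15ms outcome=F: state=CLOSED
  event#8 t=18ms outcome=F: state=OPEN
  event#9 t=21ms outcome=S: state=OPEN
  event#10 t=23ms outcome=F: state=OPEN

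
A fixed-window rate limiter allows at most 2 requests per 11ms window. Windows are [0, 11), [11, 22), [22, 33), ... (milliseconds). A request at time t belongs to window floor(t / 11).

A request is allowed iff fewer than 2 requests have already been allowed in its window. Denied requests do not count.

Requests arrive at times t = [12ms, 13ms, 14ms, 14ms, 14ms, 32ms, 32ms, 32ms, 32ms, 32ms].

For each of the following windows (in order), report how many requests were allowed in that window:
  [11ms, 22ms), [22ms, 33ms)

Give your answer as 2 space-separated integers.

Processing requests:
  req#1 t=12ms (window 1): ALLOW
  req#2 t=13ms (window 1): ALLOW
  req#3 t=14ms (window 1): DENY
  req#4 t=14ms (window 1): DENY
  req#5 t=14ms (window 1): DENY
  req#6 t=32ms (window 2): ALLOW
  req#7 t=32ms (window 2): ALLOW
  req#8 t=32ms (window 2): DENY
  req#9 t=32ms (window 2): DENY
  req#10 t=32ms (window 2): DENY

Allowed counts by window: 2 2

Answer: 2 2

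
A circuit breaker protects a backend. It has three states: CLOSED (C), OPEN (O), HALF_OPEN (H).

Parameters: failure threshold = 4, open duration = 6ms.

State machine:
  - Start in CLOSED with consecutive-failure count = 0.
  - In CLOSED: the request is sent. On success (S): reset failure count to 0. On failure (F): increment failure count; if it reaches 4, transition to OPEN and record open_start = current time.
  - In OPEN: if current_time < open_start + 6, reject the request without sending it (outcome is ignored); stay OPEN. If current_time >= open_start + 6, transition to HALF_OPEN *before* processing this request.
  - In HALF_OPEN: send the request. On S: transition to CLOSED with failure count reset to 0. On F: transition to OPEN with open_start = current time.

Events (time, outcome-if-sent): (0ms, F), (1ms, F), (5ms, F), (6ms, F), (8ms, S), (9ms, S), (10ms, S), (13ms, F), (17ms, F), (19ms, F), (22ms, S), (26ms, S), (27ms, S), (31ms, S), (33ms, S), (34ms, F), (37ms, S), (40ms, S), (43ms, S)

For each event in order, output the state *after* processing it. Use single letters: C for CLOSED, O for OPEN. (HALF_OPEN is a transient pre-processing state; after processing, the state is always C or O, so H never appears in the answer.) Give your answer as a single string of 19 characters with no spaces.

Answer: CCCOOOOOOOOCCCCCCCC

Derivation:
State after each event:
  event#1 t=0ms outcome=F: state=CLOSED
  event#2 t=1ms outcome=F: state=CLOSED
  event#3 t=5ms outcome=F: state=CLOSED
  event#4 t=6ms outcome=F: state=OPEN
  event#5 t=8ms outcome=S: state=OPEN
  event#6 t=9ms outcome=S: state=OPEN
  event#7 t=10ms outcome=S: state=OPEN
  event#8 t=13ms outcome=F: state=OPEN
  event#9 t=17ms outcome=F: state=OPEN
  event#10 t=19ms outcome=F: state=OPEN
  event#11 t=22ms outcome=S: state=OPEN
  event#12 t=26ms outcome=S: state=CLOSED
  event#13 t=27ms outcome=S: state=CLOSED
  event#14 t=31ms outcome=S: state=CLOSED
  event#15 t=33ms outcome=S: state=CLOSED
  event#16 t=34ms outcome=F: state=CLOSED
  event#17 t=37ms outcome=S: state=CLOSED
  event#18 t=40ms outcome=S: state=CLOSED
  event#19 t=43ms outcome=S: state=CLOSED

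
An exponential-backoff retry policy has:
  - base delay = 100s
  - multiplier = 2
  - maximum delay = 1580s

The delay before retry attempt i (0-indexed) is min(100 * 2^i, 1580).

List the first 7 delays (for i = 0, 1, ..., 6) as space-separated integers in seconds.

Computing each delay:
  i=0: min(100*2^0, 1580) = 100
  i=1: min(100*2^1, 1580) = 200
  i=2: min(100*2^2, 1580) = 400
  i=3: min(100*2^3, 1580) = 800
  i=4: min(100*2^4, 1580) = 1580
  i=5: min(100*2^5, 1580) = 1580
  i=6: min(100*2^6, 1580) = 1580

Answer: 100 200 400 800 1580 1580 1580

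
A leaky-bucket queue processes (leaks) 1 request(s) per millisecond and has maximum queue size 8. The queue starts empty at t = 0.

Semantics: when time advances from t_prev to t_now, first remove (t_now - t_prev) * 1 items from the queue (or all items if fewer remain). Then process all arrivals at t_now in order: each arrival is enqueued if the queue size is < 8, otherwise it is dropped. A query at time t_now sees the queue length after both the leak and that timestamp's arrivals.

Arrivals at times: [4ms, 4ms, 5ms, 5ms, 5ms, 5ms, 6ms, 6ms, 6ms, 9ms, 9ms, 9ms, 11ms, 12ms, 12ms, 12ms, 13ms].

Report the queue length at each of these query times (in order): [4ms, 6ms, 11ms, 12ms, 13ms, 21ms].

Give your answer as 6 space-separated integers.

Answer: 2 7 6 8 8 0

Derivation:
Queue lengths at query times:
  query t=4ms: backlog = 2
  query t=6ms: backlog = 7
  query t=11ms: backlog = 6
  query t=12ms: backlog = 8
  query t=13ms: backlog = 8
  query t=21ms: backlog = 0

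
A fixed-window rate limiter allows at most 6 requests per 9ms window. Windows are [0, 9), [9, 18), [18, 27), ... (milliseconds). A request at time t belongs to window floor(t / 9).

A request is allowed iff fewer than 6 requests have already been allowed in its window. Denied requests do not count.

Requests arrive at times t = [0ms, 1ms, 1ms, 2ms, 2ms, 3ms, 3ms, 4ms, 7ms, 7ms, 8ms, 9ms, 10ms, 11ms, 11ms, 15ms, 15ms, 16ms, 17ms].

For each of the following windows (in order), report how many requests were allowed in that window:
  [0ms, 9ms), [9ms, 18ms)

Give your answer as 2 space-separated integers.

Processing requests:
  req#1 t=0ms (window 0): ALLOW
  req#2 t=1ms (window 0): ALLOW
  req#3 t=1ms (window 0): ALLOW
  req#4 t=2ms (window 0): ALLOW
  req#5 t=2ms (window 0): ALLOW
  req#6 t=3ms (window 0): ALLOW
  req#7 t=3ms (window 0): DENY
  req#8 t=4ms (window 0): DENY
  req#9 t=7ms (window 0): DENY
  req#10 t=7ms (window 0): DENY
  req#11 t=8ms (window 0): DENY
  req#12 t=9ms (window 1): ALLOW
  req#13 t=10ms (window 1): ALLOW
  req#14 t=11ms (window 1): ALLOW
  req#15 t=11ms (window 1): ALLOW
  req#16 t=15ms (window 1): ALLOW
  req#17 t=15ms (window 1): ALLOW
  req#18 t=16ms (window 1): DENY
  req#19 t=17ms (window 1): DENY

Allowed counts by window: 6 6

Answer: 6 6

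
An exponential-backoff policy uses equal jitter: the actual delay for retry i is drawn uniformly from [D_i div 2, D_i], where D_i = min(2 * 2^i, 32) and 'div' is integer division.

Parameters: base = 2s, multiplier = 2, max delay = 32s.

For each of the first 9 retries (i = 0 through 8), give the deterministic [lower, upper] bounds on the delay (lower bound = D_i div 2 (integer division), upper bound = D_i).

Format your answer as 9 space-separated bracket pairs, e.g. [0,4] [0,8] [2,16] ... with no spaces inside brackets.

Answer: [1,2] [2,4] [4,8] [8,16] [16,32] [16,32] [16,32] [16,32] [16,32]

Derivation:
Computing bounds per retry:
  i=0: D_i=min(2*2^0,32)=2, bounds=[1,2]
  i=1: D_i=min(2*2^1,32)=4, bounds=[2,4]
  i=2: D_i=min(2*2^2,32)=8, bounds=[4,8]
  i=3: D_i=min(2*2^3,32)=16, bounds=[8,16]
  i=4: D_i=min(2*2^4,32)=32, bounds=[16,32]
  i=5: D_i=min(2*2^5,32)=32, bounds=[16,32]
  i=6: D_i=min(2*2^6,32)=32, bounds=[16,32]
  i=7: D_i=min(2*2^7,32)=32, bounds=[16,32]
  i=8: D_i=min(2*2^8,32)=32, bounds=[16,32]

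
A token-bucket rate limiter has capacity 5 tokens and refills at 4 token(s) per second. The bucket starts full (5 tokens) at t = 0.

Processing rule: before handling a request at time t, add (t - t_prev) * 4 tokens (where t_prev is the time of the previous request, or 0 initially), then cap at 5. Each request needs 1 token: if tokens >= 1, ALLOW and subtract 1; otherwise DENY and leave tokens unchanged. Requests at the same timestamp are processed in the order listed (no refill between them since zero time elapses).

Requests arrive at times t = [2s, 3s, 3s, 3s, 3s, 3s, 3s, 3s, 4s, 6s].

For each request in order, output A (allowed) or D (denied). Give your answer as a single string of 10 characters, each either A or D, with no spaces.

Answer: AAAAAADDAA

Derivation:
Simulating step by step:
  req#1 t=2s: ALLOW
  req#2 t=3s: ALLOW
  req#3 t=3s: ALLOW
  req#4 t=3s: ALLOW
  req#5 t=3s: ALLOW
  req#6 t=3s: ALLOW
  req#7 t=3s: DENY
  req#8 t=3s: DENY
  req#9 t=4s: ALLOW
  req#10 t=6s: ALLOW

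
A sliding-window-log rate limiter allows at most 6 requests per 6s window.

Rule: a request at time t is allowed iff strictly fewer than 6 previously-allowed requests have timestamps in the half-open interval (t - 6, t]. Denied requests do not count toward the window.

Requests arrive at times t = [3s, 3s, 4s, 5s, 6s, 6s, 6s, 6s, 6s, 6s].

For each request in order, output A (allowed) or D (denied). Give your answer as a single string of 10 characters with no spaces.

Tracking allowed requests in the window:
  req#1 t=3s: ALLOW
  req#2 t=3s: ALLOW
  req#3 t=4s: ALLOW
  req#4 t=5s: ALLOW
  req#5 t=6s: ALLOW
  req#6 t=6s: ALLOW
  req#7 t=6s: DENY
  req#8 t=6s: DENY
  req#9 t=6s: DENY
  req#10 t=6s: DENY

Answer: AAAAAADDDD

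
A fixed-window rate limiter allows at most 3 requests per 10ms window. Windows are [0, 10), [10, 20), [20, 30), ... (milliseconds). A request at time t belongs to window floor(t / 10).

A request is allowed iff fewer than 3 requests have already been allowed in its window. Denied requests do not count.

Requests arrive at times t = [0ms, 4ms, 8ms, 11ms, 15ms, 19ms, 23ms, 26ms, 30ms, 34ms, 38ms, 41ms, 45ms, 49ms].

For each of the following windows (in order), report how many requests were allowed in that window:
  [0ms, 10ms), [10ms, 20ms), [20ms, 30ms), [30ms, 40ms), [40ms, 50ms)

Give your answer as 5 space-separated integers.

Answer: 3 3 2 3 3

Derivation:
Processing requests:
  req#1 t=0ms (window 0): ALLOW
  req#2 t=4ms (window 0): ALLOW
  req#3 t=8ms (window 0): ALLOW
  req#4 t=11ms (window 1): ALLOW
  req#5 t=15ms (window 1): ALLOW
  req#6 t=19ms (window 1): ALLOW
  req#7 t=23ms (window 2): ALLOW
  req#8 t=26ms (window 2): ALLOW
  req#9 t=30ms (window 3): ALLOW
  req#10 t=34ms (window 3): ALLOW
  req#11 t=38ms (window 3): ALLOW
  req#12 t=41ms (window 4): ALLOW
  req#13 t=45ms (window 4): ALLOW
  req#14 t=49ms (window 4): ALLOW

Allowed counts by window: 3 3 2 3 3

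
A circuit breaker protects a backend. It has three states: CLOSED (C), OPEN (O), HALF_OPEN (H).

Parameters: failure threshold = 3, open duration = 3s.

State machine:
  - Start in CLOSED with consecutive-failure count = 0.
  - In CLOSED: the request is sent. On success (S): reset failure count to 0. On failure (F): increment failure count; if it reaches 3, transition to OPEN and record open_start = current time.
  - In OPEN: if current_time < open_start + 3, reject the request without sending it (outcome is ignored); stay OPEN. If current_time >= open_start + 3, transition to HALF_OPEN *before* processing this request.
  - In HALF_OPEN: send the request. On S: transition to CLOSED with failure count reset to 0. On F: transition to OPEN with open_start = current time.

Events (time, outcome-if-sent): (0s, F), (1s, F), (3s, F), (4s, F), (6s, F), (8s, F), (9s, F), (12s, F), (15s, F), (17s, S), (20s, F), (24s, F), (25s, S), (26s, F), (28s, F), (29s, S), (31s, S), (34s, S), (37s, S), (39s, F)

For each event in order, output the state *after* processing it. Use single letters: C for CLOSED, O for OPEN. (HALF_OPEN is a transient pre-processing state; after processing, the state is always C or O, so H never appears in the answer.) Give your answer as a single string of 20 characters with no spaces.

State after each event:
  event#1 t=0s outcome=F: state=CLOSED
  event#2 t=1s outcome=F: state=CLOSED
  event#3 t=3s outcome=F: state=OPEN
  event#4 t=4s outcome=F: state=OPEN
  event#5 t=6s outcome=F: state=OPEN
  event#6 t=8s outcome=F: state=OPEN
  event#7 t=9s outcome=F: state=OPEN
  event#8 t=12s outcome=F: state=OPEN
  event#9 t=15s outcome=F: state=OPEN
  event#10 t=17s outcome=S: state=OPEN
  event#11 t=20s outcome=F: state=OPEN
  event#12 t=24s outcome=F: state=OPEN
  event#13 t=25s outcome=S: state=OPEN
  event#14 t=26s outcome=F: state=OPEN
  event#15 t=28s outcome=F: state=OPEN
  event#16 t=29s outcome=S: state=OPEN
  event#17 t=31s outcome=S: state=CLOSED
  event#18 t=34s outcome=S: state=CLOSED
  event#19 t=37s outcome=S: state=CLOSED
  event#20 t=39s outcome=F: state=CLOSED

Answer: CCOOOOOOOOOOOOOOCCCC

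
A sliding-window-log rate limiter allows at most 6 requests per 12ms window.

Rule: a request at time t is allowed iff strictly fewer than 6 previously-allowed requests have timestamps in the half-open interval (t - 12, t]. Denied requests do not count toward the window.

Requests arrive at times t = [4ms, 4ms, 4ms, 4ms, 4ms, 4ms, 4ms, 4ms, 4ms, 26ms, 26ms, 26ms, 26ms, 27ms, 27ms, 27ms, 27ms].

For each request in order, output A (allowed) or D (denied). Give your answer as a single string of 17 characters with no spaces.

Tracking allowed requests in the window:
  req#1 t=4ms: ALLOW
  req#2 t=4ms: ALLOW
  req#3 t=4ms: ALLOW
  req#4 t=4ms: ALLOW
  req#5 t=4ms: ALLOW
  req#6 t=4ms: ALLOW
  req#7 t=4ms: DENY
  req#8 t=4ms: DENY
  req#9 t=4ms: DENY
  req#10 t=26ms: ALLOW
  req#11 t=26ms: ALLOW
  req#12 t=26ms: ALLOW
  req#13 t=26ms: ALLOW
  req#14 t=27ms: ALLOW
  req#15 t=27ms: ALLOW
  req#16 t=27ms: DENY
  req#17 t=27ms: DENY

Answer: AAAAAADDDAAAAAADD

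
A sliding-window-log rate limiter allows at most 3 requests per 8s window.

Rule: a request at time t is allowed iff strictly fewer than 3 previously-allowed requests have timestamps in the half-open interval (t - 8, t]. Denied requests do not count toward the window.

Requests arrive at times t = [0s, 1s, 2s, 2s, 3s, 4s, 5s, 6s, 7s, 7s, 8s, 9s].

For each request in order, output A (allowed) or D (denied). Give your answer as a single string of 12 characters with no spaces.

Tracking allowed requests in the window:
  req#1 t=0s: ALLOW
  req#2 t=1s: ALLOW
  req#3 t=2s: ALLOW
  req#4 t=2s: DENY
  req#5 t=3s: DENY
  req#6 t=4s: DENY
  req#7 t=5s: DENY
  req#8 t=6s: DENY
  req#9 t=7s: DENY
  req#10 t=7s: DENY
  req#11 t=8s: ALLOW
  req#12 t=9s: ALLOW

Answer: AAADDDDDDDAA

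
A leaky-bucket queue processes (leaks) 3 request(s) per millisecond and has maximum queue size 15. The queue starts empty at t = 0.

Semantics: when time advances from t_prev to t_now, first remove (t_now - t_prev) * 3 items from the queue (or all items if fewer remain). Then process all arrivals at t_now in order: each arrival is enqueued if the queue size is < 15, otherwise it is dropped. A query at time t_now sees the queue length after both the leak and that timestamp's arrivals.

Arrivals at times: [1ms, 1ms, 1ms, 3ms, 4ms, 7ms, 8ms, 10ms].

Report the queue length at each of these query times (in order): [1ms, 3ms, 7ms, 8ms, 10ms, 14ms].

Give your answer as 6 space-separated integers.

Queue lengths at query times:
  query t=1ms: backlog = 3
  query t=3ms: backlog = 1
  query t=7ms: backlog = 1
  query t=8ms: backlog = 1
  query t=10ms: backlog = 1
  query t=14ms: backlog = 0

Answer: 3 1 1 1 1 0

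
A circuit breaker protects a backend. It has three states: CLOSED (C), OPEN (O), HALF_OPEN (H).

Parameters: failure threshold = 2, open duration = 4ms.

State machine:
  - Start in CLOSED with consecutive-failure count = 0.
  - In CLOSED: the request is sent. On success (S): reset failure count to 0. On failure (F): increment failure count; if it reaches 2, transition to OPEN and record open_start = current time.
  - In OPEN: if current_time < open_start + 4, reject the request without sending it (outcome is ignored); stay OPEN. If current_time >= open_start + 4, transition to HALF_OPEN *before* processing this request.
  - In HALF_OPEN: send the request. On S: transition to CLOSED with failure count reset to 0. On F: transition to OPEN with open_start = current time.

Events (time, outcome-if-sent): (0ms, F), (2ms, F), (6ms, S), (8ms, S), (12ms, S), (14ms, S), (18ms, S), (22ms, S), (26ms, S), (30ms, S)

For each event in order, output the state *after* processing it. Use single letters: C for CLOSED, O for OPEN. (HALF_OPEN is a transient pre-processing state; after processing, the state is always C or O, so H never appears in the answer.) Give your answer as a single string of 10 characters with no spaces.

Answer: COCCCCCCCC

Derivation:
State after each event:
  event#1 t=0ms outcome=F: state=CLOSED
  event#2 t=2ms outcome=F: state=OPEN
  event#3 t=6ms outcome=S: state=CLOSED
  event#4 t=8ms outcome=S: state=CLOSED
  event#5 t=12ms outcome=S: state=CLOSED
  event#6 t=14ms outcome=S: state=CLOSED
  event#7 t=18ms outcome=S: state=CLOSED
  event#8 t=22ms outcome=S: state=CLOSED
  event#9 t=26ms outcome=S: state=CLOSED
  event#10 t=30ms outcome=S: state=CLOSED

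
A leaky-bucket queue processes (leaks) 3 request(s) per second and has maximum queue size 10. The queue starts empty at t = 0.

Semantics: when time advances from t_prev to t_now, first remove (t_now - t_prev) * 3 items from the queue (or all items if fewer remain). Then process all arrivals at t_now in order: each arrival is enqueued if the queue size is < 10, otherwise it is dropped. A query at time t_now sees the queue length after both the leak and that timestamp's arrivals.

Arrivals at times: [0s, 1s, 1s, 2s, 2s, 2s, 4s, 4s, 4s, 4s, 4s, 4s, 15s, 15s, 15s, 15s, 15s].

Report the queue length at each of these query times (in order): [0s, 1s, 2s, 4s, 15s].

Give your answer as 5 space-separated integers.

Queue lengths at query times:
  query t=0s: backlog = 1
  query t=1s: backlog = 2
  query t=2s: backlog = 3
  query t=4s: backlog = 6
  query t=15s: backlog = 5

Answer: 1 2 3 6 5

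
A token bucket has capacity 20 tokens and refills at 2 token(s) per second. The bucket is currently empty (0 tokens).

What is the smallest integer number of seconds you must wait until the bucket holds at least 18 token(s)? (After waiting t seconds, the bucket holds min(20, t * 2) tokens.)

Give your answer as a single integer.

Need t * 2 >= 18, so t >= 18/2.
Smallest integer t = ceil(18/2) = 9.

Answer: 9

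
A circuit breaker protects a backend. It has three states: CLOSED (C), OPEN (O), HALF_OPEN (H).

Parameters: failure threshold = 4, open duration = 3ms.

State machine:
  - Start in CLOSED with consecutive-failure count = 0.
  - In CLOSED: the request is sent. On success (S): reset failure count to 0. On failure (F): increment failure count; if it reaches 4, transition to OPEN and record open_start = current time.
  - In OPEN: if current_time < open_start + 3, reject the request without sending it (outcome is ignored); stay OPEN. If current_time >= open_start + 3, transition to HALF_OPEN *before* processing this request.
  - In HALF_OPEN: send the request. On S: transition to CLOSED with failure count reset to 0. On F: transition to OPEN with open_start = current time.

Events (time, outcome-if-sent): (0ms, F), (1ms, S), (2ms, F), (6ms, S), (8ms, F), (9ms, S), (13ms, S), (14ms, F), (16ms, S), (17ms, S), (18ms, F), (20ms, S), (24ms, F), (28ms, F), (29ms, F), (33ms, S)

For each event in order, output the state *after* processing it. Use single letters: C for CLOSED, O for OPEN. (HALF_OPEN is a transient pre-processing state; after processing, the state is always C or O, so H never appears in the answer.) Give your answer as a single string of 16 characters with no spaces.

State after each event:
  event#1 t=0ms outcome=F: state=CLOSED
  event#2 t=1ms outcome=S: state=CLOSED
  event#3 t=2ms outcome=F: state=CLOSED
  event#4 t=6ms outcome=S: state=CLOSED
  event#5 t=8ms outcome=F: state=CLOSED
  event#6 t=9ms outcome=S: state=CLOSED
  event#7 t=13ms outcome=S: state=CLOSED
  event#8 t=14ms outcome=F: state=CLOSED
  event#9 t=16ms outcome=S: state=CLOSED
  event#10 t=17ms outcome=S: state=CLOSED
  event#11 t=18ms outcome=F: state=CLOSED
  event#12 t=20ms outcome=S: state=CLOSED
  event#13 t=24ms outcome=F: state=CLOSED
  event#14 t=28ms outcome=F: state=CLOSED
  event#15 t=29ms outcome=F: state=CLOSED
  event#16 t=33ms outcome=S: state=CLOSED

Answer: CCCCCCCCCCCCCCCC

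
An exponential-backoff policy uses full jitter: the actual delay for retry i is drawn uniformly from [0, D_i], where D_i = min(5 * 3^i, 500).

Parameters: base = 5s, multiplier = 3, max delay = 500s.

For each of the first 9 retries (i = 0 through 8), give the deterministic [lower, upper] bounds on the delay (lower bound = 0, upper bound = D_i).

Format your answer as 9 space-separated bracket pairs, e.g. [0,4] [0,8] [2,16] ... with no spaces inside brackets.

Answer: [0,5] [0,15] [0,45] [0,135] [0,405] [0,500] [0,500] [0,500] [0,500]

Derivation:
Computing bounds per retry:
  i=0: D_i=min(5*3^0,500)=5, bounds=[0,5]
  i=1: D_i=min(5*3^1,500)=15, bounds=[0,15]
  i=2: D_i=min(5*3^2,500)=45, bounds=[0,45]
  i=3: D_i=min(5*3^3,500)=135, bounds=[0,135]
  i=4: D_i=min(5*3^4,500)=405, bounds=[0,405]
  i=5: D_i=min(5*3^5,500)=500, bounds=[0,500]
  i=6: D_i=min(5*3^6,500)=500, bounds=[0,500]
  i=7: D_i=min(5*3^7,500)=500, bounds=[0,500]
  i=8: D_i=min(5*3^8,500)=500, bounds=[0,500]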